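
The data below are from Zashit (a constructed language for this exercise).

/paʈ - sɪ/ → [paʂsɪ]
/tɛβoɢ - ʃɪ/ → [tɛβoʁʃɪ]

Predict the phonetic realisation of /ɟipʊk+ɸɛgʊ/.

The data show regressive manner assimilation: /ʈ/ → [ʂ] before /s/; /ɢ/ → [ʁ] before /ʃ/. In each pair only manner changes, matching the following consonant, while place and voice stay constant.
/k/ is a voiceless velar stop. The following trigger /ɸ/ is a fricative, so /k/ must become a fricative as well.
A voiceless velar fricative is [x], so the surface segment is [x].

[ɟipʊxɸɛgʊ]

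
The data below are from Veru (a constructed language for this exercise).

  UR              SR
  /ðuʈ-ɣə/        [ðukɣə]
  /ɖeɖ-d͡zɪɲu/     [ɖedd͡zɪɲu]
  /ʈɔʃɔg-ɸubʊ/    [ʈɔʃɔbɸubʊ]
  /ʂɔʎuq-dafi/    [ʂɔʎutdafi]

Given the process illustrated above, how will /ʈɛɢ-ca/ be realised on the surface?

[ʈɛɟca]

The data show regressive place assimilation: /ʈ/ → [k] before /ɣ/; /ɖ/ → [d] before /d͡z/; /g/ → [b] before /ɸ/; /q/ → [t] before /d/. In each pair only place changes, matching the following consonant, while manner and voice stay constant.
/ɢ/ is a voiced uvular stop. The following trigger /c/ is palatal, so /ɢ/ must become palatal as well.
Changing only its place to palatal gives [ɟ] — the voiced palatal stop.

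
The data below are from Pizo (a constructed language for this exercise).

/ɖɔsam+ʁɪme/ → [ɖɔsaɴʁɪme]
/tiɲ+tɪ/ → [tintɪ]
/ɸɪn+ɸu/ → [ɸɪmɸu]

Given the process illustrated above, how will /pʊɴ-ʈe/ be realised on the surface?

[pʊɳʈe]

The data show regressive place assimilation: /m/ → [ɴ] before /ʁ/; /ɲ/ → [n] before /t/; /n/ → [m] before /ɸ/. In each pair only place changes, matching the following consonant, while manner and voice stay constant.
/ɴ/ is a voiced uvular nasal. The following trigger /ʈ/ is retroflex, so /ɴ/ must become retroflex as well.
The voiced retroflex nasal is [ɳ], so /ɴ/ → [ɳ].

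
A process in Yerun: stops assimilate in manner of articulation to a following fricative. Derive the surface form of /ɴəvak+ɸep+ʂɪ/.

[ɴəvaxɸeɸʂɪ]

The rule targets /k/ (voiceless velar stop), which sits before the trigger /ɸ/ (fricative).
The voiceless velar fricative is [x], so /k/ → [x].
The same rule applies at the second boundary: /p/ → [ɸ] next to /ʂ/.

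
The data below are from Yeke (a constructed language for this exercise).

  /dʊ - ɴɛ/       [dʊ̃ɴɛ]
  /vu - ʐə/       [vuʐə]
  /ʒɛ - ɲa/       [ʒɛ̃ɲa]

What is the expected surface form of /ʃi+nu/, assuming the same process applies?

The data show regressive nasality assimilation (vowel nasalisation): /ʊ/ → [ʊ̃] before /ɴ/; /ɛ/ → [ɛ̃] before /ɲ/ — a vowel is nasalised by an immediately following nasal consonant.
No change occurs in [vuʐə] because the vowel at the boundary is adjacent to an oral consonant, not a nasal (/u/ next to /ʐ/).
/i/ sits next to the nasal /n/ and is therefore nasalised to [ĩ].

[ʃĩnu]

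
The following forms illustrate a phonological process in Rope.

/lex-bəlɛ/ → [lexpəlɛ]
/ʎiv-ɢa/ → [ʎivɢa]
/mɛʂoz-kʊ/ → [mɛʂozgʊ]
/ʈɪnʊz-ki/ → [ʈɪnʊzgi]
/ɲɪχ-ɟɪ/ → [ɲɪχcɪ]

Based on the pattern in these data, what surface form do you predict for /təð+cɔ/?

The data show progressive voicing assimilation: /b/ → [p] after /x/; /k/ → [g] after /z/; /ɟ/ → [c] after /χ/. In each pair only voicing changes, matching the preceding consonant, while place and manner stay constant.
No alternation appears in [ʎivɢa]: there the adjacent consonants already agree in voicing (/ɢ/ and /v/ are both voiced), so this form is consistent with the same rule.
/c/ is a voiceless palatal stop. The preceding trigger /ð/ is voiced, so /c/ must become voiced as well.
Changing only its voicing to voiced gives [ɟ] — the voiced palatal stop.

[təðɟɔ]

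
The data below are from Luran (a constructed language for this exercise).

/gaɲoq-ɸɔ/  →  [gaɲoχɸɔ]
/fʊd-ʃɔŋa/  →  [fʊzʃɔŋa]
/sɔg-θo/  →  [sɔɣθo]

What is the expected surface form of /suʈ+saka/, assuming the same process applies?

[suʂsaka]

The data show regressive manner assimilation: /q/ → [χ] before /ɸ/; /d/ → [z] before /ʃ/; /g/ → [ɣ] before /θ/. In each pair only manner changes, matching the following consonant, while place and voice stay constant.
/ʈ/ is a voiceless retroflex stop. The following trigger /s/ is a fricative, so /ʈ/ must become a fricative as well.
The voiceless retroflex fricative is [ʂ], so /ʈ/ → [ʂ].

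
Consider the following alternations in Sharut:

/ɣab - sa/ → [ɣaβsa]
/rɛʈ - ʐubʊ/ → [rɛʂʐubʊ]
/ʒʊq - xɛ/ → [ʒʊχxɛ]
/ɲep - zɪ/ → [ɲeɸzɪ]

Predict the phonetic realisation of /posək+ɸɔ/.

The data show regressive manner assimilation: /b/ → [β] before /s/; /ʈ/ → [ʂ] before /ʐ/; /q/ → [χ] before /x/; /p/ → [ɸ] before /z/. In each pair only manner changes, matching the following consonant, while place and voice stay constant.
/k/ is a voiceless velar stop. The following trigger /ɸ/ is a fricative, so /k/ must become a fricative as well.
The voiceless velar fricative is [x], so /k/ → [x].

[posəxɸɔ]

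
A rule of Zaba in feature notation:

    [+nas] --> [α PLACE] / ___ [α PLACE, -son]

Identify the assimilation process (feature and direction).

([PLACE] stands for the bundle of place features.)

regressive place assimilation

The rule copies the place features (abbreviated [PLACE]) from the environment onto the target, so the assimilating feature is place.
The conditioning segment sits to the right of the focus bar, meaning the trigger follows the segment that changes — regressive assimilation.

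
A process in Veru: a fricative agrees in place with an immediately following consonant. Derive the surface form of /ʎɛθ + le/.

/θ/ is a voiceless dental fricative. The following trigger /l/ is alveolar, so /θ/ must become alveolar as well.
Changing only its place to alveolar gives [s] — the voiceless alveolar fricative.

[ʎɛsle]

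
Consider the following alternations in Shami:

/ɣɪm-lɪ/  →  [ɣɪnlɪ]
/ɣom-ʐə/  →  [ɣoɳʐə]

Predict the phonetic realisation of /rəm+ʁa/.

[rəɴʁa]

The data show regressive place assimilation: /m/ → [n] before /l/; /m/ → [ɳ] before /ʐ/. In each pair only place changes, matching the following consonant, while manner and voice stay constant.
The rule targets /m/ (voiced bilabial nasal), which sits before the trigger /ʁ/ (uvular).
A voiced uvular nasal is [ɴ], so the surface segment is [ɴ].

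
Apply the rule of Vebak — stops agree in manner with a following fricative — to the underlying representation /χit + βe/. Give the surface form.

[χisβe]

/t/ is a voiceless alveolar stop. The following trigger /β/ is a fricative, so /t/ must become a fricative as well.
The voiceless alveolar fricative is [s], so /t/ → [s].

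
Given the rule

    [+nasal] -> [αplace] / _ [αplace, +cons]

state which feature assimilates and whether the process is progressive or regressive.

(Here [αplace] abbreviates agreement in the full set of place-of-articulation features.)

regressive place assimilation

The shared variable α links the value of the place features (abbreviated [place]) on the target to the same value on the neighbouring segment, so place is the feature that assimilates.
Since the environment is written after the underscore, the trigger follows the target; the direction is regressive.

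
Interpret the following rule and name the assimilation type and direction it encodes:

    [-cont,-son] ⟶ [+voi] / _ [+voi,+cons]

regressive voicing assimilation

The structural change is [+voi], and the conditioning segment [+voi,+cons] (a voiced consonant) is itself voiced, so the target comes to share the voicing of its neighbour — voicing assimilation.
The conditioning segment sits to the right of the focus bar, meaning the trigger follows the segment that changes — regressive assimilation.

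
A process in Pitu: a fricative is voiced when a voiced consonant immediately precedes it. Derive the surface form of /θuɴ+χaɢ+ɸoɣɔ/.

[θuɴʁaɢβoɣɔ]

/χ/ is a voiceless uvular fricative. The preceding trigger /ɴ/ is voiced, so /χ/ must become voiced as well.
The voiced uvular fricative is [ʁ], so /χ/ → [ʁ].
The same rule applies at the second boundary: /ɸ/ → [β] next to /ɢ/.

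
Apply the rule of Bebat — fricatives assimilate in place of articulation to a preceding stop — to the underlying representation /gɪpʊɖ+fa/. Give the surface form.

[gɪpʊɖʂa]

/f/ is a voiceless labiodental fricative. The preceding trigger /ɖ/ is retroflex, so /f/ must become retroflex as well.
A voiceless retroflex fricative is [ʂ], so the surface segment is [ʂ].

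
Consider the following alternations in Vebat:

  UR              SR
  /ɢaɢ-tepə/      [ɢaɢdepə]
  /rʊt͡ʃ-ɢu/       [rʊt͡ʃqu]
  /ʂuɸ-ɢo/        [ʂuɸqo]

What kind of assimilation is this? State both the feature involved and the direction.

Underlying /t/ is realised as [d] next to /ɢ/; /ɢ/ itself does not change.
/t/ is voiceless while /ɢ/ is voiced; the output [d] is voiced, matching the trigger — so the feature that spreads is voicing.
Place and manner are unchanged, so the assimilation is partial, not total.
The same holds elsewhere in the data: /ɢ/ → [q] after /t͡ʃ/ (voiced → voiceless, matching voiceless); /ɢ/ → [q] after /ɸ/ (voiced → voiceless, matching voiceless) — only voicing changes, and always toward the preceding segment.
The trigger is the preceding segment, so the direction is progressive (perseverative).

progressive voicing assimilation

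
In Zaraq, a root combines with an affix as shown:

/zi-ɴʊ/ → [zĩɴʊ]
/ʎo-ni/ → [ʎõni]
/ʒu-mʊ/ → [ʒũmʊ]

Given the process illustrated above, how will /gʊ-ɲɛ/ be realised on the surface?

[gʊ̃ɲɛ]

The data show regressive nasality assimilation (vowel nasalisation): /i/ → [ĩ] before /ɴ/; /o/ → [õ] before /n/; /u/ → [ũ] before /m/ — a vowel is nasalised by an immediately following nasal consonant.
/ʊ/ sits next to the nasal /ɲ/ and is therefore nasalised to [ʊ̃].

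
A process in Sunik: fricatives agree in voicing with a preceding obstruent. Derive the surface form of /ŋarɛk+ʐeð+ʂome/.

[ŋarɛkʂeðʐome]

/ʐ/ is a voiced retroflex fricative. The preceding trigger /k/ is voiceless, so /ʐ/ must become voiceless as well.
Changing only its voicing to voiceless gives [ʂ] — the voiceless retroflex fricative.
The same rule applies at the second boundary: /ʂ/ → [ʐ] next to /ð/.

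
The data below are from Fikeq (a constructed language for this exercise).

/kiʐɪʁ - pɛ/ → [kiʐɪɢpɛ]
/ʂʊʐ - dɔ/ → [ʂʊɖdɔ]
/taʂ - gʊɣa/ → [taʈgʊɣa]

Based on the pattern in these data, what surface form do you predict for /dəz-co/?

[dədco]

The data show regressive manner assimilation: /ʁ/ → [ɢ] before /p/; /ʐ/ → [ɖ] before /d/; /ʂ/ → [ʈ] before /g/. In each pair only manner changes, matching the following consonant, while place and voice stay constant.
/z/ is a voiced alveolar fricative. The following trigger /c/ is a stop, so /z/ must become a stop as well.
A voiced alveolar stop is [d], so the surface segment is [d].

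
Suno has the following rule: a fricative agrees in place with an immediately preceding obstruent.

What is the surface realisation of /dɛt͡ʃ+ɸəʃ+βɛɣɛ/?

[dɛt͡ʃʃəʃʒɛɣɛ]

/ɸ/ is a voiceless bilabial fricative. The preceding trigger /t͡ʃ/ is postalveolar, so /ɸ/ must become postalveolar as well.
The voiceless postalveolar fricative is [ʃ], so /ɸ/ → [ʃ].
The same rule applies at the second boundary: /β/ → [ʒ] next to /ʃ/.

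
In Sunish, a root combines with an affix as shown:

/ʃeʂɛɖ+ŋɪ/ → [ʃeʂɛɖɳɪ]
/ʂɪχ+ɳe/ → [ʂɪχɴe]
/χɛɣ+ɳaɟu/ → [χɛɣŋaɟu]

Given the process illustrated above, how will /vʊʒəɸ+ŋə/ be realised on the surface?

[vʊʒəɸmə]

The data show progressive place assimilation: /ŋ/ → [ɳ] after /ɖ/; /ɳ/ → [ɴ] after /χ/; /ɳ/ → [ŋ] after /ɣ/. In each pair only place changes, matching the preceding consonant, while manner and voice stay constant.
/ŋ/ is a voiced velar nasal. The preceding trigger /ɸ/ is bilabial, so /ŋ/ must become bilabial as well.
The voiced bilabial nasal is [m], so /ŋ/ → [m].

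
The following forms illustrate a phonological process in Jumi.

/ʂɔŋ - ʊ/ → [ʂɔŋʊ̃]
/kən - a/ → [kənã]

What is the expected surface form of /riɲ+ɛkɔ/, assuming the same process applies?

[riɲɛ̃kɔ]

The data show progressive nasality assimilation (vowel nasalisation): /ʊ/ → [ʊ̃] after /ŋ/; /a/ → [ã] after /n/ — a vowel is nasalised by an immediately preceding nasal consonant.
/ɛ/ sits next to the nasal /ɲ/ and is therefore nasalised to [ɛ̃].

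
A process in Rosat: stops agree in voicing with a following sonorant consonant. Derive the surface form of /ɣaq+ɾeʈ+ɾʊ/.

/q/ is a voiceless uvular stop. The following trigger /ɾ/ is voiced, so /q/ must become voiced as well.
A voiced uvular stop is [ɢ], so the surface segment is [ɢ].
At the second juncture, /ʈ/ likewise becomes [ɖ] adjacent to /ɾ/.

[ɣaɢɾeɖɾʊ]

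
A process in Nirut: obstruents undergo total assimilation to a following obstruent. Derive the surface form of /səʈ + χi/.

[səχχi]

/ʈ/ is the segment targeted by the rule; it sits immediately before /χ/, so it assimilates completely and surfaces as [χ].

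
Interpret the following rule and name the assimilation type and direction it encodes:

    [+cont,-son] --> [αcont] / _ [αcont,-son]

The rule copies [cont] (continuancy) from the environment onto the target fricatives; since [±cont] encodes the stop/fricative manner contrast, the assimilating dimension is manner.
Since the environment is written after the underscore, the trigger follows the target; the direction is regressive.

regressive manner assimilation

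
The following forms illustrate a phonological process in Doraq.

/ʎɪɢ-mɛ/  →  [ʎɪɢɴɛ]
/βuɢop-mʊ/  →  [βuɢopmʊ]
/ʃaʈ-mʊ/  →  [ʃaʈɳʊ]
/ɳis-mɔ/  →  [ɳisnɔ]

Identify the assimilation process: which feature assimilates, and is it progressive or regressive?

progressive place assimilation

The segment that alternates is /m/, which surfaces as [ɴ] when adjacent to /ɢ/.
/m/ is bilabial while /ɢ/ is uvular; the output [ɴ] is uvular, matching the trigger — so the feature that spreads is place.
Manner and voice are unchanged, so the assimilation is partial, not total.
The same holds elsewhere in the data: /m/ → [ɳ] after /ʈ/ (bilabial → retroflex, matching retroflex); /m/ → [n] after /s/ (bilabial → alveolar, matching alveolar) — only place changes, and always toward the preceding segment.
Nothing changes in [βuɢopmʊ]: there the adjacent consonants already agree in place (/m/ and /p/ are both bilabial), so this form is consistent with the same rule.
Since the segment that changes follows the conditioning segment, the assimilation is progressive.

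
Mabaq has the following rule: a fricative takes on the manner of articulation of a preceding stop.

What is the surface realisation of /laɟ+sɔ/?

[laɟtɔ]

/s/ is a voiceless alveolar fricative. The preceding trigger /ɟ/ is a stop, so /s/ must become a stop as well.
The voiceless alveolar stop is [t], so /s/ → [t].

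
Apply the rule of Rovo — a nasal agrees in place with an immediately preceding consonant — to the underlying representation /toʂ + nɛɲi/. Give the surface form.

/n/ is a voiced alveolar nasal. The preceding trigger /ʂ/ is retroflex, so /n/ must become retroflex as well.
Changing only its place to retroflex gives [ɳ] — the voiced retroflex nasal.

[toʂɳɛɲi]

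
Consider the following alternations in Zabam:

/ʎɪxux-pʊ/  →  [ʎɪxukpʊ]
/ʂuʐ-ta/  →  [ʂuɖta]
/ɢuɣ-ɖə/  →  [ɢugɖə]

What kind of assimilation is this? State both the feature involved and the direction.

The segment that alternates is /x/, which surfaces as [k] when adjacent to /p/.
/x/ is a fricative while /p/ is a stop; the output [k] is a stop, matching the trigger — so the feature that spreads is manner.
Place and voice are unchanged, so the assimilation is partial, not total.
The same holds elsewhere in the data: /ʐ/ → [ɖ] before /t/ (fricative → stop, matching a stop); /ɣ/ → [g] before /ɖ/ (fricative → stop, matching a stop) — only manner changes, and always toward the following segment.
The trigger is the following segment, so the direction is regressive (anticipatory).

regressive manner assimilation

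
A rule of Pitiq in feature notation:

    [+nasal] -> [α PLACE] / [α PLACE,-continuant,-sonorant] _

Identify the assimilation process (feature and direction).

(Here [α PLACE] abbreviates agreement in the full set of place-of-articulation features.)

progressive place assimilation

The shared variable α links the value of the place features (abbreviated [PLACE]) on the target to the same value on the neighbouring segment, so place is the feature that assimilates.
Since the environment is written before the underscore, the trigger precedes the target; the direction is progressive.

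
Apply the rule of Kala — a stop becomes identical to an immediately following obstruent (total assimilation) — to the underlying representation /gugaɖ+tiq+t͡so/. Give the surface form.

/ɖ/ is the segment targeted by the rule; it sits immediately before /t/, so it assimilates completely and surfaces as [t].
The same rule applies at the second boundary: /q/ → [t͡s] next to /t͡s/.

[gugattit͡st͡so]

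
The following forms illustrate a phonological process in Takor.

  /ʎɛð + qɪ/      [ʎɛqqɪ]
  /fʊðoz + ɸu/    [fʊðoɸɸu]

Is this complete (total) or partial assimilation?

total assimilation

The segment that alternates is /ð/, which surfaces as [q] when adjacent to /q/.
The output [q] is identical to the trigger /q/ — every feature (place, manner, voicing) has been copied — so this is total assimilation.
The other form behaves the same way: /z/ → [ɸ] before /ɸ/ — in each case the output is a copy of the following consonant.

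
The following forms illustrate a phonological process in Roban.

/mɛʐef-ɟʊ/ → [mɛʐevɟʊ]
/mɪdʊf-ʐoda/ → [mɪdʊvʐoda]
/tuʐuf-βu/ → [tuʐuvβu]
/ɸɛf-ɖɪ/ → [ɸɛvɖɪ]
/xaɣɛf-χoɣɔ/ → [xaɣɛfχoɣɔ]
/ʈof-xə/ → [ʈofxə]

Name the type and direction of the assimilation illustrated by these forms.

The segment that alternates is /f/, which surfaces as [v] when adjacent to /ɟ/.
/f/ is voiceless while /ɟ/ is voiced; the output [v] is voiced, matching the trigger — so the feature that spreads is voicing.
Place and manner are unchanged, so the assimilation is partial, not total.
The same holds elsewhere in the data: /f/ → [v] before /ʐ/ (voiceless → voiced, matching voiced); /f/ → [v] before /β/ (voiceless → voiced, matching voiced); /f/ → [v] before /ɖ/ (voiceless → voiced, matching voiced) — only voicing changes, and always toward the following segment.
No alternation appears in [xaɣɛfχoɣɔ], [ʈofxə]: there the adjacent consonants already agree in voicing (/f/ and /χ/ are both voiceless; /f/ and /x/ are both voiceless), so these forms are consistent with the same rule.
The trigger is the following segment, so the direction is regressive (anticipatory).

regressive voicing assimilation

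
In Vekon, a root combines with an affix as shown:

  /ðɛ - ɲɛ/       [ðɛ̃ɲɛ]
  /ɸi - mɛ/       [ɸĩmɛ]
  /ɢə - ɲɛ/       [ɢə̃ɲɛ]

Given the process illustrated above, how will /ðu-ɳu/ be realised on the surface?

The data show regressive nasality assimilation (vowel nasalisation): /ɛ/ → [ɛ̃] before /ɲ/; /i/ → [ĩ] before /m/; /ə/ → [ə̃] before /ɲ/ — a vowel is nasalised by an immediately following nasal consonant.
/u/ sits next to the nasal /ɳ/ and is therefore nasalised to [ũ].

[ðũɳu]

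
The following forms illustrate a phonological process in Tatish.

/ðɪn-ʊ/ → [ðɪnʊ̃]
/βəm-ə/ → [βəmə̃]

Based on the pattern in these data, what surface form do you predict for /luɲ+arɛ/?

The data show progressive nasality assimilation (vowel nasalisation): /ʊ/ → [ʊ̃] after /n/; /ə/ → [ə̃] after /m/ — a vowel is nasalised by an immediately preceding nasal consonant.
The vowel /a/ is adjacent to the preceding nasal /ɲ/, so it acquires [+nasal] and surfaces as [ã].

[luɲãrɛ]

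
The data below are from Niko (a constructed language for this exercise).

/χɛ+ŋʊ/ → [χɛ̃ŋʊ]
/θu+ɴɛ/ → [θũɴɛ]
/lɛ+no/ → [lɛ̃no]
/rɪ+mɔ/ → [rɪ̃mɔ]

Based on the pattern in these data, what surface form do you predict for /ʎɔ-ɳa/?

[ʎɔ̃ɳa]

The data show regressive nasality assimilation (vowel nasalisation): /ɛ/ → [ɛ̃] before /ŋ/; /u/ → [ũ] before /ɴ/; /ɛ/ → [ɛ̃] before /n/; /ɪ/ → [ɪ̃] before /m/ — a vowel is nasalised by an immediately following nasal consonant.
The vowel /ɔ/ is adjacent to the following nasal /ɳ/, so it acquires [+nasal] and surfaces as [ɔ̃].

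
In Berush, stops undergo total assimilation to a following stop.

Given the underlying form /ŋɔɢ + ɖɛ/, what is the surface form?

[ŋɔɖɖɛ]

/ɢ/ is the segment targeted by the rule; it sits immediately before /ɖ/, so it assimilates completely and surfaces as [ɖ].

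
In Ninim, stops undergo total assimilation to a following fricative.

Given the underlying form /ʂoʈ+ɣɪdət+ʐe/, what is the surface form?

/ʈ/ is the segment targeted by the rule; it sits immediately before /ɣ/, so it assimilates completely and surfaces as [ɣ].
The same rule applies at the second boundary: /t/ → [ʐ] next to /ʐ/.

[ʂoɣɣɪdəʐʐe]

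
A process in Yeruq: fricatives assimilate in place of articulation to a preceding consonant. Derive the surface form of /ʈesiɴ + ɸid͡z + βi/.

The rule targets /ɸ/ (voiceless bilabial fricative), which sits after the trigger /ɴ/ (uvular).
A voiceless uvular fricative is [χ], so the surface segment is [χ].
The same rule applies at the second boundary: /β/ → [z] next to /d͡z/.

[ʈesiɴχid͡zzi]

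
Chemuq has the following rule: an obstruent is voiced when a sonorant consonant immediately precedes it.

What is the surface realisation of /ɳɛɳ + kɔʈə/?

[ɳɛɳgɔʈə]

The rule targets /k/ (voiceless velar stop), which sits after the trigger /ɳ/ (voiced).
The voiced velar stop is [g], so /k/ → [g].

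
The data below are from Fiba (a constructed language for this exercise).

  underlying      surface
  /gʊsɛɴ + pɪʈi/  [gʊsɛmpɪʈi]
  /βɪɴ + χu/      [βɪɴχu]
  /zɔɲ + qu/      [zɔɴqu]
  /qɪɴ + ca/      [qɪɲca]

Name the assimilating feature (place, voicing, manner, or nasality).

place

Comparing underlying and surface forms, /ɴ/ → [m] is the alternation; the neighbouring /p/ is constant.
The change uvular → bilabial matches the place of the following /p/, identifying this as place assimilation.
Checking the remaining alternations: /ɲ/ → [ɴ] before /q/ (palatal → uvular, matching uvular); /ɴ/ → [ɲ] before /c/ (uvular → palatal, matching palatal) — only place changes, and always toward the following segment.
No alternation appears in [βɪɴχu]: there the adjacent consonants already agree in place (/ɴ/ and /χ/ are both uvular), so this form is consistent with the same rule.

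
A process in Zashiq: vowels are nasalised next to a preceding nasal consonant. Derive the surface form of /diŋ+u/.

[diŋũ]

The vowel /u/ is adjacent to the preceding nasal /ŋ/, so it acquires [+nasal] and surfaces as [ũ].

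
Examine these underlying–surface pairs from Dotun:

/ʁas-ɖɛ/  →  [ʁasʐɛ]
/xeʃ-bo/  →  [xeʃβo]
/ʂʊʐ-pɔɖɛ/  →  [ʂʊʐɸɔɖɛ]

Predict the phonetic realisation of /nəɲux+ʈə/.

The data show progressive manner assimilation: /ɖ/ → [ʐ] after /s/; /b/ → [β] after /ʃ/; /p/ → [ɸ] after /ʐ/. In each pair only manner changes, matching the preceding consonant, while place and voice stay constant.
The rule targets /ʈ/ (voiceless retroflex stop), which sits after the trigger /x/ (fricative).
Changing only its manner to fricative gives [ʂ] — the voiceless retroflex fricative.

[nəɲuxʂə]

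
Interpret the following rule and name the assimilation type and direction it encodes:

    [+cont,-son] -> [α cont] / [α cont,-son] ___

progressive manner assimilation

The shared variable α links the value of [cont] on the target to that of the neighbouring obstruent. [cont] distinguishes stops from fricatives — a manner-of-articulation feature — so this is manner assimilation.
Since the environment is written before the underscore, the trigger precedes the target; the direction is progressive.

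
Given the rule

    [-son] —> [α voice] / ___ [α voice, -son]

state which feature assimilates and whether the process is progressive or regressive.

regressive voicing assimilation

The shared variable α links the value of [voice] on the target to the same value on the neighbouring segment, so voicing is the feature that assimilates.
The conditioning segment sits to the right of the focus bar, meaning the trigger follows the segment that changes — regressive assimilation.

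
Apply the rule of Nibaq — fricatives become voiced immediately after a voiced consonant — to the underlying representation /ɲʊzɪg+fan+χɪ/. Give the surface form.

/f/ is a voiceless labiodental fricative. The preceding trigger /g/ is voiced, so /f/ must become voiced as well.
The voiced labiodental fricative is [v], so /f/ → [v].
The same rule applies at the second boundary: /χ/ → [ʁ] next to /n/.

[ɲʊzɪgvanʁɪ]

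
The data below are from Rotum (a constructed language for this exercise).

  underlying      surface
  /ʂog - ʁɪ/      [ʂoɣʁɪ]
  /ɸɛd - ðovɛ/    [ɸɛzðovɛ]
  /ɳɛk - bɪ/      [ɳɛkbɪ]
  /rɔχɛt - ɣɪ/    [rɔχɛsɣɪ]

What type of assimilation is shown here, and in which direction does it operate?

regressive manner assimilation

Comparing underlying and surface forms, /g/ → [ɣ] is the alternation; the neighbouring /ʁ/ is constant.
The change stop → fricative matches the manner of the following /ʁ/, identifying this as manner assimilation.
Place and voice are unchanged, so the assimilation is partial, not total.
The same holds elsewhere in the data: /d/ → [z] before /ð/ (stop → fricative, matching a fricative); /t/ → [s] before /ɣ/ (stop → fricative, matching a fricative) — only manner changes, and always toward the following segment.
No alternation appears in [ɳɛkbɪ]: there the adjacent consonants already agree in manner (/k/ and /b/ are both stops), so this form is consistent with the same rule.
Since the segment that changes precedes the conditioning segment, the assimilation is regressive.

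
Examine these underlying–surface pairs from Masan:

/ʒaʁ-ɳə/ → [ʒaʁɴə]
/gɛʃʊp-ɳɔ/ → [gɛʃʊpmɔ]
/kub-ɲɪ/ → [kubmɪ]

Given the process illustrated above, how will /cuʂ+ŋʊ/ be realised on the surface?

The data show progressive place assimilation: /ɳ/ → [ɴ] after /ʁ/; /ɳ/ → [m] after /p/; /ɲ/ → [m] after /b/. In each pair only place changes, matching the preceding consonant, while manner and voice stay constant.
/ŋ/ is a voiced velar nasal. The preceding trigger /ʂ/ is retroflex, so /ŋ/ must become retroflex as well.
Changing only its place to retroflex gives [ɳ] — the voiced retroflex nasal.

[cuʂɳʊ]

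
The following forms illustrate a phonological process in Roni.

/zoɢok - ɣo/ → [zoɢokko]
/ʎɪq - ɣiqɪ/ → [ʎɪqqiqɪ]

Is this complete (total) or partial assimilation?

total assimilation

Underlying /ɣ/ is realised as [k] next to /k/; /k/ itself does not change.
The output [k] is identical to the trigger /k/ — every feature (place, manner, voicing) has been copied — so this is total assimilation.
The other form behaves the same way: /ɣ/ → [q] after /q/ — in each case the output is a copy of the preceding consonant.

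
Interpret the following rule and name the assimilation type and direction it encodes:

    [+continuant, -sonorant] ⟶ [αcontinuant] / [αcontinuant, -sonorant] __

The shared variable α links the value of [continuant] on the target to that of the neighbouring obstruent. [continuant] distinguishes stops from fricatives — a manner-of-articulation feature — so this is manner assimilation.
Since the environment is written before the underscore, the trigger precedes the target; the direction is progressive.

progressive manner assimilation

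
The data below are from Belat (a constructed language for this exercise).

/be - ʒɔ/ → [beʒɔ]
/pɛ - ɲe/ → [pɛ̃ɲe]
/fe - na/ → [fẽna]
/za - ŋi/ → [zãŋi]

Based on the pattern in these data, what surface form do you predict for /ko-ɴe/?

The data show regressive nasality assimilation (vowel nasalisation): /ɛ/ → [ɛ̃] before /ɲ/; /e/ → [ẽ] before /n/; /a/ → [ã] before /ŋ/ — a vowel is nasalised by an immediately following nasal consonant.
No change occurs in [beʒɔ] because the vowel at the boundary is adjacent to an oral consonant, not a nasal (/e/ next to /ʒ/).
/o/ sits next to the nasal /ɴ/ and is therefore nasalised to [õ].

[kõɴe]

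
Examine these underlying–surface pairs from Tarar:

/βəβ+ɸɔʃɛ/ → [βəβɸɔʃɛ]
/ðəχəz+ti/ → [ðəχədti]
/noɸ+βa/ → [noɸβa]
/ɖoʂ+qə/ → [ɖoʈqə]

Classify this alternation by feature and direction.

regressive manner assimilation

Underlying /z/ is realised as [d] next to /t/; /t/ itself does not change.
The change fricative → stop matches the manner of the following /t/, identifying this as manner assimilation.
Place and voice are unchanged, so the assimilation is partial, not total.
The same holds elsewhere in the data: /ʂ/ → [ʈ] before /q/ (fricative → stop, matching a stop) — only manner changes, and always toward the following segment.
Nothing changes in [βəβɸɔʃɛ], [noɸβa]: there the adjacent consonants already agree in manner (/β/ and /ɸ/ are both fricatives; /ɸ/ and /β/ are both fricatives), so these forms are consistent with the same rule.
Since the segment that changes precedes the conditioning segment, the assimilation is regressive.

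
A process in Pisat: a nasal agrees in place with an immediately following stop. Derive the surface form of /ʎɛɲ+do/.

/ɲ/ is a voiced palatal nasal. The following trigger /d/ is alveolar, so /ɲ/ must become alveolar as well.
The voiced alveolar nasal is [n], so /ɲ/ → [n].

[ʎɛndo]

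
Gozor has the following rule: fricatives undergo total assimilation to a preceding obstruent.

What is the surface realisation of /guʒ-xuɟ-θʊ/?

/x/ is the segment targeted by the rule; it sits immediately after /ʒ/, so it assimilates completely and surfaces as [ʒ].
At the second juncture, /θ/ likewise becomes [ɟ] adjacent to /ɟ/.

[guʒʒuɟɟʊ]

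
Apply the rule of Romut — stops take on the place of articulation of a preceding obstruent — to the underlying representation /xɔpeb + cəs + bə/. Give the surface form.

/c/ is a voiceless palatal stop. The preceding trigger /b/ is bilabial, so /c/ must become bilabial as well.
Changing only its place to bilabial gives [p] — the voiceless bilabial stop.
At the second juncture, /b/ likewise becomes [d] adjacent to /s/.

[xɔpebpəsdə]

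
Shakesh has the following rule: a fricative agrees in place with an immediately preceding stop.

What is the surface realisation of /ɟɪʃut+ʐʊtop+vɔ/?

[ɟɪʃutzʊtopβɔ]

The rule targets /ʐ/ (voiced retroflex fricative), which sits after the trigger /t/ (alveolar).
The voiced alveolar fricative is [z], so /ʐ/ → [z].
At the second juncture, /v/ likewise becomes [β] adjacent to /p/.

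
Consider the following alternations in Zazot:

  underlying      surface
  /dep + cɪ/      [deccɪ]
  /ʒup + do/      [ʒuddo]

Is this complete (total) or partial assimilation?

Underlying /p/ is realised as [d] next to /d/; /d/ itself does not change.
The output [d] is identical to the trigger /d/ — every feature (place, manner, voicing) has been copied — so this is total assimilation.
The other form behaves the same way: /p/ → [c] before /c/ — in each case the output is a copy of the following consonant.

total assimilation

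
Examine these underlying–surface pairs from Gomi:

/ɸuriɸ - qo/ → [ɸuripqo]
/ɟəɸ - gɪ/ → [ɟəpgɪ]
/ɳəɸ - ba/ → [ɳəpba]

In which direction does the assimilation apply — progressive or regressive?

regressive

The segment that alternates is /ɸ/, which surfaces as [p] when adjacent to /q/.
The change fricative → stop matches the manner of the following /q/, identifying this as manner assimilation.
The same holds elsewhere in the data: /ɸ/ → [p] before /g/ (fricative → stop, matching a stop); /ɸ/ → [p] before /b/ (fricative → stop, matching a stop) — only manner changes, and always toward the following segment.
The trigger is the following segment, so the direction is regressive (anticipatory).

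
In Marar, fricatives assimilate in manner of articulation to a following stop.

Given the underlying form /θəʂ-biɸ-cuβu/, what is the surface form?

The rule targets /ʂ/ (voiceless retroflex fricative), which sits before the trigger /b/ (stop).
A voiceless retroflex stop is [ʈ], so the surface segment is [ʈ].
The same rule applies at the second boundary: /ɸ/ → [p] next to /c/.

[θəʈbipcuβu]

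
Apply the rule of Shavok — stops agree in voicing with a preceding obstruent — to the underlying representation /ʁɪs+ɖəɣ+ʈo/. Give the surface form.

/ɖ/ is a voiced retroflex stop. The preceding trigger /s/ is voiceless, so /ɖ/ must become voiceless as well.
The voiceless retroflex stop is [ʈ], so /ɖ/ → [ʈ].
At the second juncture, /ʈ/ likewise becomes [ɖ] adjacent to /ɣ/.

[ʁɪsʈəɣɖo]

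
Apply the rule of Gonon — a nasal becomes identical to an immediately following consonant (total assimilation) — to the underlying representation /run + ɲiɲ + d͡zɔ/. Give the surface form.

[ruɲɲid͡zd͡zɔ]

/n/ is the segment targeted by the rule; it sits immediately before /ɲ/, so it assimilates completely and surfaces as [ɲ].
The same rule applies at the second boundary: /ɲ/ → [d͡z] next to /d͡z/.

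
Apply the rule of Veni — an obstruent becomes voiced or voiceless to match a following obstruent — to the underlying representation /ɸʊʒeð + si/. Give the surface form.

[ɸʊʒeθsi]

The rule targets /ð/ (voiced dental fricative), which sits before the trigger /s/ (voiceless).
Changing only its voicing to voiceless gives [θ] — the voiceless dental fricative.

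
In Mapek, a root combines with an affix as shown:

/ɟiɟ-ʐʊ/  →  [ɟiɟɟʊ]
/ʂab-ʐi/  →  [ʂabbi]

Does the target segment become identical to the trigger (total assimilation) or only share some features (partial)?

Comparing underlying and surface forms, /ʐ/ → [ɟ] is the alternation; the neighbouring /ɟ/ is constant.
The output [ɟ] is identical to the trigger /ɟ/ — every feature (place, manner, voicing) has been copied — so this is total assimilation.
The other form behaves the same way: /ʐ/ → [b] after /b/ — in each case the output is a copy of the preceding consonant.

total assimilation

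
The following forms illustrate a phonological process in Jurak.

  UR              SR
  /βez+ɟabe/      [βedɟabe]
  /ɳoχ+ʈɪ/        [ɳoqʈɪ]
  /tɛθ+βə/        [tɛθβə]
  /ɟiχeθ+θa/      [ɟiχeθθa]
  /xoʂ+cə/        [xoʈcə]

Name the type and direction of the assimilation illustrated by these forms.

The segment that alternates is /z/, which surfaces as [d] when adjacent to /ɟ/.
/z/ is a fricative while /ɟ/ is a stop; the output [d] is a stop, matching the trigger — so the feature that spreads is manner.
Place and voice are unchanged, so the assimilation is partial, not total.
The other alternating forms pattern the same way: /χ/ → [q] before /ʈ/ (fricative → stop, matching a stop); /ʂ/ → [ʈ] before /c/ (fricative → stop, matching a stop) — only manner changes, and always toward the following segment.
Nothing changes in [tɛθβə], [ɟiχeθθa]: there the adjacent consonants already agree in manner (/θ/ and /β/ are both fricatives; /θ/ and /θ/ are both fricatives), so these forms are consistent with the same rule.
Since the segment that changes precedes the conditioning segment, the assimilation is regressive.

regressive manner assimilation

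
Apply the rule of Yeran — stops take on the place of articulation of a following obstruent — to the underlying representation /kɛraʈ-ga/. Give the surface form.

[kɛrakga]

/ʈ/ is a voiceless retroflex stop. The following trigger /g/ is velar, so /ʈ/ must become velar as well.
Changing only its place to velar gives [k] — the voiceless velar stop.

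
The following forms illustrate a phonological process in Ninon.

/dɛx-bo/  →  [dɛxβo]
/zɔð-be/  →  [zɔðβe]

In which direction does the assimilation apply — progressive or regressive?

progressive

The segment that alternates is /b/, which surfaces as [β] when adjacent to /x/.
/b/ is a stop while /x/ is a fricative; the output [β] is a fricative, matching the trigger — so the feature that spreads is manner.
The other alternating form patterns the same way: /b/ → [β] after /ð/ (stop → fricative, matching a fricative) — only manner changes, and always toward the preceding segment.
Since the segment that changes follows the conditioning segment, the assimilation is progressive.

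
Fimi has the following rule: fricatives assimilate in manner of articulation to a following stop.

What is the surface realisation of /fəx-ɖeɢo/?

The rule targets /x/ (voiceless velar fricative), which sits before the trigger /ɖ/ (stop).
Changing only its manner to stop gives [k] — the voiceless velar stop.

[fəkɖeɢo]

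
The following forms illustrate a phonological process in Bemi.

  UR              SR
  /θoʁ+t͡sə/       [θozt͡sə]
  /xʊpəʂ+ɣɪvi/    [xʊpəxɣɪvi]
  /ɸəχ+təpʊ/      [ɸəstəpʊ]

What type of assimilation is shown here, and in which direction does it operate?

Underlying /ʁ/ is realised as [z] next to /t͡s/; /t͡s/ itself does not change.
/ʁ/ is uvular while /t͡s/ is alveolar; the output [z] is alveolar, matching the trigger — so the feature that spreads is place.
Manner and voice are unchanged, so the assimilation is partial, not total.
Checking the remaining alternations: /ʂ/ → [x] before /ɣ/ (retroflex → velar, matching velar); /χ/ → [s] before /t/ (uvular → alveolar, matching alveolar) — only place changes, and always toward the following segment.
The trigger is the following segment, so the direction is regressive (anticipatory).

regressive place assimilation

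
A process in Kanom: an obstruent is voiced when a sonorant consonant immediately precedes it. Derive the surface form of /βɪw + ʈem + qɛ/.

/ʈ/ is a voiceless retroflex stop. The preceding trigger /w/ is voiced, so /ʈ/ must become voiced as well.
The voiced retroflex stop is [ɖ], so /ʈ/ → [ɖ].
At the second juncture, /q/ likewise becomes [ɢ] adjacent to /m/.

[βɪwɖemɢɛ]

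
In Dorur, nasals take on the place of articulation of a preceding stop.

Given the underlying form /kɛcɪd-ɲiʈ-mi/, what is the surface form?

/ɲ/ is a voiced palatal nasal. The preceding trigger /d/ is alveolar, so /ɲ/ must become alveolar as well.
A voiced alveolar nasal is [n], so the surface segment is [n].
At the second juncture, /m/ likewise becomes [ɳ] adjacent to /ʈ/.

[kɛcɪdniʈɳi]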